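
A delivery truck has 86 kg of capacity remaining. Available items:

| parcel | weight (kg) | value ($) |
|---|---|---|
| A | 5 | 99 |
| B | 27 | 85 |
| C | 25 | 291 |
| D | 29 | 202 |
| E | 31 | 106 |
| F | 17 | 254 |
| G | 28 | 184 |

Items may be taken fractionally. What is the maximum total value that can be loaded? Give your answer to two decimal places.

911.71

Greedy by value/weight ratio, highest first.
Ratios (sorted): A 19.80, F 14.94, C 11.64, D 6.97, G 6.57, E 3.42, B 3.15
take A (5 @ 99); take F (17 @ 254); take C (25 @ 291); take D (29 @ 202); take 10/28 of G → 65.71. Capacity used 86/86.
Total value = 911.71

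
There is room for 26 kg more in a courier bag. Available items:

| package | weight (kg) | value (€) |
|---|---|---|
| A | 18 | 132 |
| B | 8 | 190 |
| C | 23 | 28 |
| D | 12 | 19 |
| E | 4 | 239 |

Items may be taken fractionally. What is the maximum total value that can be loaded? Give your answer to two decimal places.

531.67

Order: E (239/4=59.75) > B (190/8=23.75) > A (132/18=7.33) > D (19/12=1.58) > C (28/23=1.22)
Fill: take E (4 @ 239) → take B (8 @ 190) → take 14/18 of A → 102.67; 26/26 used.
Total value = 531.67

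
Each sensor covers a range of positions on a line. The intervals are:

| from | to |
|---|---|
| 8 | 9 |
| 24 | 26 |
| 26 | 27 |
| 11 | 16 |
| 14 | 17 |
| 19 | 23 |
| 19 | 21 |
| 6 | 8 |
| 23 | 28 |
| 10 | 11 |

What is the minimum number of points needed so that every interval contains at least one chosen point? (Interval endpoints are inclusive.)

5

Sort by right endpoint; whenever an interval is uncovered, place a point at its right end.
By right end: [6,8]  [8,9]  [10,11]  [11,16]  [14,17]  [19,21]  [19,23]  [24,26]  [26,27]  [23,28]
[6,8] uncovered → point at 8; [10,11] uncovered → point at 11; [14,17] uncovered → point at 17; [19,21] uncovered → point at 21; [24,26] uncovered → point at 26.
Points: 8, 11, 17, 21, 26 (5 total).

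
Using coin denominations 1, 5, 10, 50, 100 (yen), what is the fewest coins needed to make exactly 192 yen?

8

192 = 1×100 + 1×50 + 4×10 + 2×1
Total coins = 1 + 1 + 4 + 2 = 8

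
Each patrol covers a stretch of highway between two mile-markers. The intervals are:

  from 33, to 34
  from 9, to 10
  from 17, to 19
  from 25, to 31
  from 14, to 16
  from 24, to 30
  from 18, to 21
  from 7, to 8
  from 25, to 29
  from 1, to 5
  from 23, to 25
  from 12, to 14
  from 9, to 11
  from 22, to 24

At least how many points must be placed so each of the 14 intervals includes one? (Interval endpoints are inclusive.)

Sort by right endpoint; whenever an interval is uncovered, place a point at its right end.
Sorted: [1,5] [7,8] [9,10] [9,11] [12,14] [14,16] [17,19] [18,21] [22,24] [23,25] [25,29] [24,30] [25,31] [33,34]
{[1,5]} hit by 5; {[7,8]} hit by 8; {[9,10],[9,11]} hit by 10; {[12,14],[14,16]} hit by 14; {[17,19],[18,21]} hit by 19; {[22,24],[23,25]} hit by 24; {[25,29],[24,30],[25,31]} hit by 29; {[33,34]} hit by 34.
Points: 5, 8, 10, 14, 19, 24, 29, 34 (8 total).

8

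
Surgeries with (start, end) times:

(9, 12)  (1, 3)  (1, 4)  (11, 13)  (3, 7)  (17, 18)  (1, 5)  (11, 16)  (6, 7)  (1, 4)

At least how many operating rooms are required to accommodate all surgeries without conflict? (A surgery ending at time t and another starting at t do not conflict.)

4

The answer is the maximum number of intervals overlapping at any instant.
starts: [1, 1, 1, 1, 3, 6, 9, 11, 11, 17]
ends:   [3, 4, 4, 5, 7, 7, 12, 13, 16, 18]
s1→1 s1→2 s1→3 s1→4  — peak 4.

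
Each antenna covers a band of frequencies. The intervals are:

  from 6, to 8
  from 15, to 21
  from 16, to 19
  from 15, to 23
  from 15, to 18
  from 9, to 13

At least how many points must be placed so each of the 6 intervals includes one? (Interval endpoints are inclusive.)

3

Sort by right endpoint; whenever an interval is uncovered, place a point at its right end.
Sorted: [6,8] [9,13] [15,18] [16,19] [15,21] [15,23]
{[6,8]} hit by 8; {[9,13]} hit by 13; {[15,18],[16,19],[15,21],[15,23]} hit by 18.
Points: 8, 13, 18 (3 total).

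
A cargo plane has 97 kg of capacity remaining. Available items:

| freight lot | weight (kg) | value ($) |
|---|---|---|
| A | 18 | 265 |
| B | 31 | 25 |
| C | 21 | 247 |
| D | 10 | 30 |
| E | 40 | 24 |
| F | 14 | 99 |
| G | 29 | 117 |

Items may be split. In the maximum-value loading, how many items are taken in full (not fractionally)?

5

Ratios (sorted): A 14.72, C 11.76, F 7.07, G 4.03, D 3.00, B 0.81, E 0.60
take A (18 @ 265); take C (21 @ 247); take F (14 @ 99); take G (29 @ 117); take D (10 @ 30); take 5/31 of B → 4.03. Capacity used 97/97.
5 item(s) taken whole; one partial (take 5/31 of B).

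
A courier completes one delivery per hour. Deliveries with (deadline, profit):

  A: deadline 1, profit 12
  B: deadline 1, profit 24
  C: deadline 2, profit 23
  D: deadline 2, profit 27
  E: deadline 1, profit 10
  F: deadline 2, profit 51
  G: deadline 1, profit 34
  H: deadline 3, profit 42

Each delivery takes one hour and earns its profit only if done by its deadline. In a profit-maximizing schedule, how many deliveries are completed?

Sort by profit descending; place each in the latest free slot ≤ its deadline.
By profit: F(d2,51), H(d3,42), G(d1,34), D(d2,27), B(d1,24), C(d2,23), A(d1,12), E(d1,10)
F→slot 2; H→slot 3; G→slot 1; D skipped; B skipped; C skipped; A skipped; E skipped.
3 of 8 scheduled.

3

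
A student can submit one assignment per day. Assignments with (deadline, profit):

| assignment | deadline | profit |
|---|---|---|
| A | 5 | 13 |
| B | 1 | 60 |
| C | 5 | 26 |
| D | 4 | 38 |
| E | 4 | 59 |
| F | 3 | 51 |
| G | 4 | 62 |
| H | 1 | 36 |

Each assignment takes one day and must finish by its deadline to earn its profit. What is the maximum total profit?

Sort by profit descending; place each in the latest free slot ≤ its deadline.
By profit: G(d4,62), B(d1,60), E(d4,59), F(d3,51), D(d4,38), H(d1,36), C(d5,26), A(d5,13)
G→slot 4; B→slot 1; E→slot 3; F→slot 2; D skipped; H skipped; C→slot 5; A skipped.
Profit = 60 + 51 + 59 + 62 + 26 = 258

258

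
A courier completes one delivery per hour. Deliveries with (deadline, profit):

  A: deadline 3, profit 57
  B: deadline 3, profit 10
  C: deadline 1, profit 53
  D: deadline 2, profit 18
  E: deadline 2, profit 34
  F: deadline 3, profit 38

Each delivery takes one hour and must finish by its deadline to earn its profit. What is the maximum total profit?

Profit order: A=57 C=53 F=38 E=34 D=18 B=10
Assign: A→slot 3, C→slot 1, F→slot 2, E skipped, D skipped, B skipped.
Slots: [1:C] [2:F] [3:A]
Profit = 53 + 38 + 57 = 148

148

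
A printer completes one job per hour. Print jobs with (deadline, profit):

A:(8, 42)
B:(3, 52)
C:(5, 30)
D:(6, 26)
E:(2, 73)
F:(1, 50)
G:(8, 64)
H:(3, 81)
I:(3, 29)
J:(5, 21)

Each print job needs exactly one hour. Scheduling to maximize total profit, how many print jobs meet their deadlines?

By profit: H(d3,81), E(d2,73), G(d8,64), B(d3,52), F(d1,50), A(d8,42), C(d5,30), I(d3,29), D(d6,26), J(d5,21)
H→slot 3; E→slot 2; G→slot 8; B→slot 1; F skipped; A→slot 7; C→slot 5; I skipped; D→slot 6; J→slot 4.
8 of 10 scheduled.

8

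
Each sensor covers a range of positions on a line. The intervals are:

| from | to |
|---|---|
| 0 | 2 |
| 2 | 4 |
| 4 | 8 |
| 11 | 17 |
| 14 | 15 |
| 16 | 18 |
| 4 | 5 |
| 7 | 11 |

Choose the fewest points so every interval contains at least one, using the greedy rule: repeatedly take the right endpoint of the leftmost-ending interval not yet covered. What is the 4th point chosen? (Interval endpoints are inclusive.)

Process intervals by earliest right end; each time one isn't hit yet, stab at its right endpoint.
By right end: [0,2]  [2,4]  [4,5]  [4,8]  [7,11]  [14,15]  [11,17]  [16,18]
[0,2] uncovered → point at 2; [4,5] uncovered → point at 5; [7,11] uncovered → point at 11; [14,15] uncovered → point at 15; [16,18] uncovered → point at 18.
Points: 2, 5, 11, 15, 18 (5 total).

15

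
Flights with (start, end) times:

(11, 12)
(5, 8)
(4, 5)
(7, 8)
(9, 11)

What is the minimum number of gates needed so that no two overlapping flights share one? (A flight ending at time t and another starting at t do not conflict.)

2

The answer is the maximum number of intervals overlapping at any instant.
Events (time:±→running): 4:+→1 5:-→0 5:+→1 7:+→2 … peak 2.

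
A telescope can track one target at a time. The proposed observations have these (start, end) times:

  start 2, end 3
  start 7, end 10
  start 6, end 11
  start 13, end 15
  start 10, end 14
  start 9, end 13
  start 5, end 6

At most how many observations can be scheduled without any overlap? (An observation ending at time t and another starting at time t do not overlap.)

4

Sorted by end: (2,3)  (5,6)  (7,10)  (6,11)  (9,13)  (10,14)  (13,15)
take (2,3); take (5,6); take (7,10); skip (6,11); take (10,14).
Selected 4 observations.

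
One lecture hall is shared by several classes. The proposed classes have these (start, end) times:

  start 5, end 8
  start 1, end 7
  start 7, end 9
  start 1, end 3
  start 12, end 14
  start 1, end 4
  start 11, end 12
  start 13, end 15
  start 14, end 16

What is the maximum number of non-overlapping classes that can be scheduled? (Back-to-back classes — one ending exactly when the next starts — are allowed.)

Greedy by earliest finish: after sorting by end time, pick each interval compatible with the last pick.
By end time: (1,3), (1,4), (1,7), (5,8), (7,9), (11,12), (12,14), (13,15), (14,16).
Pick (1,3); next start ≥ 3 → (5,8); next start ≥ 8 → (11,12); next start ≥ 12 → (12,14); next start ≥ 14 → (14,16).
Selected 5 classes.

5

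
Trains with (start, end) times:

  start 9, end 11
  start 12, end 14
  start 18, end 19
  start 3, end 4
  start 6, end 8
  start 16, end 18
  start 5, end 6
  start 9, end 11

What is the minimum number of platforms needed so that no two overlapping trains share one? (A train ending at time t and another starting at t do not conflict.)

2

Events (time:±→running): 3:+→1 4:-→0 5:+→1 6:-→0 6:+→1 8:-→0 9:+→1 9:+→2 … peak 2.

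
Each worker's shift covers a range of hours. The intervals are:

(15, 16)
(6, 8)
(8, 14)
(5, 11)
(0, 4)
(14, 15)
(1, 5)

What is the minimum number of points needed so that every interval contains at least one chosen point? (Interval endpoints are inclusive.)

3

Sorted: [0,4] [1,5] [6,8] [5,11] [8,14] [14,15] [15,16]
{[0,4],[1,5]} hit by 4; {[6,8],[5,11],[8,14]} hit by 8; {[14,15],[15,16]} hit by 15.
Points: 4, 8, 15 (3 total).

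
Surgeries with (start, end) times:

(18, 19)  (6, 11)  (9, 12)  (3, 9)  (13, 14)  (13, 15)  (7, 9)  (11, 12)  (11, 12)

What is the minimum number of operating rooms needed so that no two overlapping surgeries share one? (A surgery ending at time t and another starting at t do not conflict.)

3

Count concurrent intervals with a sweep; the peak is the room count.
starts: [3, 6, 7, 9, 11, 11, 13, 13, 18]
ends:   [9, 9, 11, 12, 12, 12, 14, 15, 19]
s3→1 s6→2 s7→3  — peak 3.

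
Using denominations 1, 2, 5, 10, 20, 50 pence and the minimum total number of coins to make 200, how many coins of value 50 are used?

4

Greedy: take as many of the largest coin as possible, then repeat with the remainder.
200 − 4×50→0
Count of 50: 4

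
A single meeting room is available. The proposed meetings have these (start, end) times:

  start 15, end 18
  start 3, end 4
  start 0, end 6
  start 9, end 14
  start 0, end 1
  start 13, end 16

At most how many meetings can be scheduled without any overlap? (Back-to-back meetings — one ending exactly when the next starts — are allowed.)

4

Sorted by end: (0,1)  (3,4)  (0,6)  (9,14)  (13,16)  (15,18)
take (0,1); take (3,4); take (9,14); take (15,18).
Selected 4 meetings.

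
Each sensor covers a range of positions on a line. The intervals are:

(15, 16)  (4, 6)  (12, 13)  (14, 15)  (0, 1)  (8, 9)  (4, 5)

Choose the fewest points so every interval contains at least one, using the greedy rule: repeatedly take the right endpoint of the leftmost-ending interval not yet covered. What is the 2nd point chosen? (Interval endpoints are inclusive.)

5

Process intervals by earliest right end; each time one isn't hit yet, stab at its right endpoint.
Sorted: [0,1] [4,5] [4,6] [8,9] [12,13] [14,15] [15,16]
{[0,1]} hit by 1; {[4,5],[4,6]} hit by 5; {[8,9]} hit by 9; {[12,13]} hit by 13; {[14,15],[15,16]} hit by 15.
Points: 1, 5, 9, 13, 15 (5 total).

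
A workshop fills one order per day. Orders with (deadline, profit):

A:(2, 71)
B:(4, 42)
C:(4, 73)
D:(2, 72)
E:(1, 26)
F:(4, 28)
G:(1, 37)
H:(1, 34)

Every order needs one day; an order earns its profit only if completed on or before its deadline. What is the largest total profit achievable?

258

Take jobs in profit order; each goes to the latest open slot no later than its deadline.
Profit order: C=73 D=72 A=71 B=42 G=37 H=34 F=28 E=26
Assign: C→slot 4, D→slot 2, A→slot 1, B→slot 3, G skipped, H skipped, F skipped, E skipped.
Slots: [1:A] [2:D] [3:B] [4:C]
Profit = 71 + 72 + 42 + 73 = 258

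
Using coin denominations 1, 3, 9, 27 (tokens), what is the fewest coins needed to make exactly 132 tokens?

8

132 = 4×27 + 2×9 + 2×3
Total coins = 4 + 2 + 2 = 8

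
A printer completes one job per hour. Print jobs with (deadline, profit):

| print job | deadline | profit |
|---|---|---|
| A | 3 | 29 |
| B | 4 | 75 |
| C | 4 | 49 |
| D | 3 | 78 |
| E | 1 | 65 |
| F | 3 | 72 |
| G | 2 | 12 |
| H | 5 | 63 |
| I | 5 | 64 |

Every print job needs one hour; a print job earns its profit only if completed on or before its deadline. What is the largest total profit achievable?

Sort by profit descending; place each in the latest free slot ≤ its deadline.
By profit: D(d3,78), B(d4,75), F(d3,72), E(d1,65), I(d5,64), H(d5,63), C(d4,49), A(d3,29), G(d2,12)
D→slot 3; B→slot 4; F→slot 2; E→slot 1; I→slot 5; H skipped; C skipped; A skipped; G skipped.
Profit = 65 + 72 + 78 + 75 + 64 = 354

354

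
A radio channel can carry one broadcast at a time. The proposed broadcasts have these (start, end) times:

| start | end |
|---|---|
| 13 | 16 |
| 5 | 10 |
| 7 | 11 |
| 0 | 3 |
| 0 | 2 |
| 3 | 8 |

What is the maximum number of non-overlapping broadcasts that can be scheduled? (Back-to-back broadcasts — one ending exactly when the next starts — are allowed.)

3

By end time: (0,2), (0,3), (3,8), (5,10), (7,11), (13,16).
Pick (0,2); next start ≥ 2 → (3,8); next start ≥ 8 → (13,16).
Selected 3 broadcasts.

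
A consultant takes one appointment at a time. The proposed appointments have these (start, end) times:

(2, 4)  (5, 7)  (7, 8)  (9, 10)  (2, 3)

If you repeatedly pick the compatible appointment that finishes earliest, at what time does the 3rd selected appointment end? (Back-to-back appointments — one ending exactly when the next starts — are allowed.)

8

Sorted by end: (2,3)  (2,4)  (5,7)  (7,8)  (9,10)
take (2,3); take (5,7); take (7,8); take (9,10).
Selected: (2,3) (5,7) (7,8) (9,10)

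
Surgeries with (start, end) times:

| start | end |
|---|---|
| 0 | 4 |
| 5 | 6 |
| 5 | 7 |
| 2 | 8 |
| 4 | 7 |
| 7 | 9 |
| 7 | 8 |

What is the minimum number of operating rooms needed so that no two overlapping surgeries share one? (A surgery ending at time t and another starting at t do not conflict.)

4

The answer is the maximum number of intervals overlapping at any instant.
starts: [0, 2, 4, 5, 5, 7, 7]
ends:   [4, 6, 7, 7, 8, 8, 9]
s0→1 s2→2 e4→1 s4→2 s5→3 s5→4  — peak 4.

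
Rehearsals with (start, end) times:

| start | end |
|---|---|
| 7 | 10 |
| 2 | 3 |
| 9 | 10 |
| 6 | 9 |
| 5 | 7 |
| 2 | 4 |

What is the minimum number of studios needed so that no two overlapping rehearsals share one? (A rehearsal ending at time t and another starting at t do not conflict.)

2

Count concurrent intervals with a sweep; the peak is the room count.
starts: [2, 2, 5, 6, 7, 9]
ends:   [3, 4, 7, 9, 10, 10]
s2→1 s2→2  — peak 2.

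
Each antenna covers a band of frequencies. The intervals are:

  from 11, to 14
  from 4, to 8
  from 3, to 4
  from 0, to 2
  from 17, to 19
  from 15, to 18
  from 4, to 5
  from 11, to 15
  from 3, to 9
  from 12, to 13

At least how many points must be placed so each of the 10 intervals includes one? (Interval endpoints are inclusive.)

By right end: [0,2]  [3,4]  [4,5]  [4,8]  [3,9]  [12,13]  [11,14]  [11,15]  [15,18]  [17,19]
[0,2] uncovered → point at 2; [3,4] uncovered → point at 4; [12,13] uncovered → point at 13; [15,18] uncovered → point at 18.
Points: 2, 4, 13, 18 (4 total).

4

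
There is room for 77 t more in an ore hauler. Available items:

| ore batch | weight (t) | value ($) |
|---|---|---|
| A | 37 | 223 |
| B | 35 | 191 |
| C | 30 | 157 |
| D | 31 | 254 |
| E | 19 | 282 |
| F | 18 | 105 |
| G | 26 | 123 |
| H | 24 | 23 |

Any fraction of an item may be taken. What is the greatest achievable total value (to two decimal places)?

698.73

Greedy by value/weight ratio, highest first.
Ratios (sorted): E 14.84, D 8.19, A 6.03, F 5.83, B 5.46, C 5.23, G 4.73, H 0.96
take E (19 @ 282); take D (31 @ 254); take 27/37 of A → 162.73. Capacity used 77/77.
Total value = 698.73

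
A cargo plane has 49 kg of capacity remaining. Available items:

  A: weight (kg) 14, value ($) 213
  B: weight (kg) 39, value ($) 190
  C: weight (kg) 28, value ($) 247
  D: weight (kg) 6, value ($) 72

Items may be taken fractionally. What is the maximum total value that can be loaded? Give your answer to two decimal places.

Ratios (sorted): A 15.21, D 12.00, C 8.82, B 4.87
take A (14 @ 213); take D (6 @ 72); take C (28 @ 247); take 1/39 of B → 4.87. Capacity used 49/49.
Total value = 536.87

536.87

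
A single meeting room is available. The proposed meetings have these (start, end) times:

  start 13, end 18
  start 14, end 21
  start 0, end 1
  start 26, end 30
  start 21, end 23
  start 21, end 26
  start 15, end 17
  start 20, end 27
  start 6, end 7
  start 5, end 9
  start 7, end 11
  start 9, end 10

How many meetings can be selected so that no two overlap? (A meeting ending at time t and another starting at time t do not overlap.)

6

Order by finish time; keep every interval that doesn't clash with the previous kept one.
By end time: (0,1), (6,7), (5,9), (9,10), (7,11), (15,17), (13,18), (14,21), (21,23), (21,26), (20,27), (26,30).
Pick (0,1); next start ≥ 1 → (6,7); next start ≥ 7 → (9,10); next start ≥ 10 → (15,17); next start ≥ 17 → (21,23); next start ≥ 23 → (26,30).
Selected 6 meetings.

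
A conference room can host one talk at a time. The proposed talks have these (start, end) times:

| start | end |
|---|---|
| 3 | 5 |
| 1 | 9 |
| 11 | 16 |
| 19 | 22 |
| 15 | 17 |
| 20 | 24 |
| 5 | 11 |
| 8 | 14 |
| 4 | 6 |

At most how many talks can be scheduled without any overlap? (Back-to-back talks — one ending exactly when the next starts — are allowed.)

4

Sort by end time and greedily take each interval whose start is ≥ the last chosen end.
By end time: (3,5), (4,6), (1,9), (5,11), (8,14), (11,16), (15,17), (19,22), (20,24).
Pick (3,5); next start ≥ 5 → (5,11); next start ≥ 11 → (11,16); next start ≥ 16 → (19,22).
Selected 4 talks.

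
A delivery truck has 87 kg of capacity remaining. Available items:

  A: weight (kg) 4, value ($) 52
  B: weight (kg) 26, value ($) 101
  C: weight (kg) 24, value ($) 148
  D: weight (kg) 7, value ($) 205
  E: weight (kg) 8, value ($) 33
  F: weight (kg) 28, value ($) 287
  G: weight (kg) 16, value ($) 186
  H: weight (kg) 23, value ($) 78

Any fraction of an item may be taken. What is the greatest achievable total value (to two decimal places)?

Greedy by value/weight ratio, highest first.
Order: D (205/7=29.29) > A (52/4=13.00) > G (186/16=11.62) > F (287/28=10.25) > C (148/24=6.17) > E (33/8=4.12) > B (101/26=3.88) > H (78/23=3.39)
Fill: take D (7 @ 205) → take A (4 @ 52) → take G (16 @ 186) → take F (28 @ 287) → take C (24 @ 148) → take E (8 @ 33); 87/87 used.
Total value = 911.00

911.00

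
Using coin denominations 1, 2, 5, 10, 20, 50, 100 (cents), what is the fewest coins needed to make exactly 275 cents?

5

Use the largest denomination that fits, subtract, and repeat.
275 − 2×100→75 − 1×50→25 − 1×20→5 − 1×5→0
Total coins = 2 + 1 + 1 + 1 = 5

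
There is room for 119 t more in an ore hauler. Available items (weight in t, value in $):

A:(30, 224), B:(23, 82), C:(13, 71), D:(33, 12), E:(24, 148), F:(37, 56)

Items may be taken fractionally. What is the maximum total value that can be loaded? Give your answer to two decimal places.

Order: A (224/30=7.47) > E (148/24=6.17) > C (71/13=5.46) > B (82/23=3.57) > F (56/37=1.51) > D (12/33=0.36)
Fill: take A (30 @ 224) → take E (24 @ 148) → take C (13 @ 71) → take B (23 @ 82) → take 29/37 of F → 43.89; 119/119 used.
Total value = 568.89

568.89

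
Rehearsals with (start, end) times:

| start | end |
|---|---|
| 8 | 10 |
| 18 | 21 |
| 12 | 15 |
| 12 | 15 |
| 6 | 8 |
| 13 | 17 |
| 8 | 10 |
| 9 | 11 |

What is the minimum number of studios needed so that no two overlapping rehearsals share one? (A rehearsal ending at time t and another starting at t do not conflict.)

starts: [6, 8, 8, 9, 12, 12, 13, 18]
ends:   [8, 10, 10, 11, 15, 15, 17, 21]
s6→1 e8→0 s8→1 s8→2 s9→3  — peak 3.

3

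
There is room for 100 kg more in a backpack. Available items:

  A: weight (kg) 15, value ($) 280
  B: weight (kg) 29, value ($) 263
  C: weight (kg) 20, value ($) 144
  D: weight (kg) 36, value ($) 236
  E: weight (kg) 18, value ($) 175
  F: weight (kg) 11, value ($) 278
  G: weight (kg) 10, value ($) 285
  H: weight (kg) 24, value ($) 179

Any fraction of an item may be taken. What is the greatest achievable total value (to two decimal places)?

Order: G (285/10=28.50) > F (278/11=25.27) > A (280/15=18.67) > E (175/18=9.72) > B (263/29=9.07) > H (179/24=7.46) > C (144/20=7.20) > D (236/36=6.56)
Fill: take G (10 @ 285) → take F (11 @ 278) → take A (15 @ 280) → take E (18 @ 175) → take B (29 @ 263) → take 17/24 of H → 126.79; 100/100 used.
Total value = 1407.79

1407.79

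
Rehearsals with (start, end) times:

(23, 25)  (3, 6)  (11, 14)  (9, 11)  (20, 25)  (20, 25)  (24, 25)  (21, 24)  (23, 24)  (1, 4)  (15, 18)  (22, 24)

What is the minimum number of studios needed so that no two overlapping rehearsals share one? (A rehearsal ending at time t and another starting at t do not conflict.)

6

Events (time:±→running): 1:+→1 3:+→2 4:-→1 6:-→0 9:+→1 11:-→0 11:+→1 14:-→0 15:+→1 18:-→0 20:+→1 20:+→2 21:+→3 22:+→4 23:+→5 23:+→6 … peak 6.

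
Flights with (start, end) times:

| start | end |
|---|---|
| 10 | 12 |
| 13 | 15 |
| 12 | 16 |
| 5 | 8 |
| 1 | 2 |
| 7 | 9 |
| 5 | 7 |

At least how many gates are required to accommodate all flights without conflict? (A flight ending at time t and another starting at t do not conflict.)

Count concurrent intervals with a sweep; the peak is the room count.
Events (time:±→running): 1:+→1 2:-→0 5:+→1 5:+→2 … peak 2.

2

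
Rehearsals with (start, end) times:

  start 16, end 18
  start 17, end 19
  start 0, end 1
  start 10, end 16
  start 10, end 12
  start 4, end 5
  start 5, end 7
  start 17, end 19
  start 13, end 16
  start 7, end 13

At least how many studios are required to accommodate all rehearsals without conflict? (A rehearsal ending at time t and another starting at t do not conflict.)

3

Count concurrent intervals with a sweep; the peak is the room count.
Events (time:±→running): 0:+→1 1:-→0 4:+→1 5:-→0 5:+→1 7:-→0 7:+→1 10:+→2 10:+→3 … peak 3.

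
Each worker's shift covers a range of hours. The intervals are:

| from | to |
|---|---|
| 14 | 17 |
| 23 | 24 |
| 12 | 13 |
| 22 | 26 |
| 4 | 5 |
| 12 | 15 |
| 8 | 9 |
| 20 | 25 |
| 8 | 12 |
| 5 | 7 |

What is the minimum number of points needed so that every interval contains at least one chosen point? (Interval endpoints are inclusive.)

5

Process intervals by earliest right end; each time one isn't hit yet, stab at its right endpoint.
Sorted: [4,5] [5,7] [8,9] [8,12] [12,13] [12,15] [14,17] [23,24] [20,25] [22,26]
{[4,5],[5,7]} hit by 5; {[8,9],[8,12]} hit by 9; {[12,13],[12,15]} hit by 13; {[14,17]} hit by 17; {[23,24],[20,25],[22,26]} hit by 24.
Points: 5, 9, 13, 17, 24 (5 total).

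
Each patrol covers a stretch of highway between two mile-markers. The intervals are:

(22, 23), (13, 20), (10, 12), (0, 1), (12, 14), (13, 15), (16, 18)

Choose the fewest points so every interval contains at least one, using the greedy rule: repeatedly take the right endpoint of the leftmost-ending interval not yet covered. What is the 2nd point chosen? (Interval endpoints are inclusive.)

Sorted: [0,1] [10,12] [12,14] [13,15] [16,18] [13,20] [22,23]
{[0,1]} hit by 1; {[10,12],[12,14]} hit by 12; {[13,15]} hit by 15; {[16,18],[13,20]} hit by 18; {[22,23]} hit by 23.
Points: 1, 12, 15, 18, 23 (5 total).

12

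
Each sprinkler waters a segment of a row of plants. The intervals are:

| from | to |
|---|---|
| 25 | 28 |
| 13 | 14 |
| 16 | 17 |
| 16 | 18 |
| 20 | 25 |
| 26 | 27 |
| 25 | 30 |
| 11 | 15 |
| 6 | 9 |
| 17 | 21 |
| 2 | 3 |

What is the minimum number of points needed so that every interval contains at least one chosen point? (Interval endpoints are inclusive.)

Process intervals by earliest right end; each time one isn't hit yet, stab at its right endpoint.
Sorted: [2,3] [6,9] [13,14] [11,15] [16,17] [16,18] [17,21] [20,25] [26,27] [25,28] [25,30]
{[2,3]} hit by 3; {[6,9]} hit by 9; {[13,14],[11,15]} hit by 14; {[16,17],[16,18],[17,21]} hit by 17; {[20,25]} hit by 25; {[26,27],[25,28],[25,30]} hit by 27.
Points: 3, 9, 14, 17, 25, 27 (6 total).

6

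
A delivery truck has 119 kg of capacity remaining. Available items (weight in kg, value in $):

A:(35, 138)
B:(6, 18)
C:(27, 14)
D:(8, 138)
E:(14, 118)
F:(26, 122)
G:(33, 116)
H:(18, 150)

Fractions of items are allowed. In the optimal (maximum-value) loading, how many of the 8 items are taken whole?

Ratios (sorted): D 17.25, E 8.43, H 8.33, F 4.69, A 3.94, G 3.52, B 3.00, C 0.52
take D (8 @ 138); take E (14 @ 118); take H (18 @ 150); take F (26 @ 122); take A (35 @ 138); take 18/33 of G → 63.27. Capacity used 119/119.
5 item(s) taken whole; one partial (take 18/33 of G).

5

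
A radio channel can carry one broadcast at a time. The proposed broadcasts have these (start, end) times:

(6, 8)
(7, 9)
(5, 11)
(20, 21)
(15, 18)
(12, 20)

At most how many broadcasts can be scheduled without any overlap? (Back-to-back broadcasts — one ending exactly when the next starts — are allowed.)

3

Sorted by end: (6,8)  (7,9)  (5,11)  (15,18)  (12,20)  (20,21)
take (6,8); take (15,18); take (20,21).
Selected 3 broadcasts.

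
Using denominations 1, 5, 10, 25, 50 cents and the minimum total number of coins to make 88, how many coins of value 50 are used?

1

88 = 1×50 + 1×25 + 1×10 + 3×1
Count of 50: 1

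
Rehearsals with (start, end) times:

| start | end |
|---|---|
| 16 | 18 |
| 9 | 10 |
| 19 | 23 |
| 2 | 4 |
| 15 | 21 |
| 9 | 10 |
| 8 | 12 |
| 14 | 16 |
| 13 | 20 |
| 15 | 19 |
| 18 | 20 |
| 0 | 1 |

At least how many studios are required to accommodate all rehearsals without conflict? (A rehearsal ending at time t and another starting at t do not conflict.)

4

starts: [0, 2, 8, 9, 9, 13, 14, 15, 15, 16, 18, 19]
ends:   [1, 4, 10, 10, 12, 16, 18, 19, 20, 20, 21, 23]
s0→1 e1→0 s2→1 e4→0 s8→1 s9→2 s9→3 e10→2 e10→1 e12→0 s13→1 s14→2 s15→3 s15→4  — peak 4.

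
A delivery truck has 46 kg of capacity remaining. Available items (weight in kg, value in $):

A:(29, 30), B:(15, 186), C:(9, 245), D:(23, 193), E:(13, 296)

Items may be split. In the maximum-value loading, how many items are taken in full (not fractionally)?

3

Ratios (sorted): C 27.22, E 22.77, B 12.40, D 8.39, A 1.03
take C (9 @ 245); take E (13 @ 296); take B (15 @ 186); take 9/23 of D → 75.52. Capacity used 46/46.
3 item(s) taken whole; one partial (take 9/23 of D).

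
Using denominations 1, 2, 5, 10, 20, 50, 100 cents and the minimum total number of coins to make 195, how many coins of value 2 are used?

Use the largest denomination that fits, subtract, and repeat.
195 − 1×100→95 − 1×50→45 − 2×20→5 − 1×5→0
Count of 2: 0

0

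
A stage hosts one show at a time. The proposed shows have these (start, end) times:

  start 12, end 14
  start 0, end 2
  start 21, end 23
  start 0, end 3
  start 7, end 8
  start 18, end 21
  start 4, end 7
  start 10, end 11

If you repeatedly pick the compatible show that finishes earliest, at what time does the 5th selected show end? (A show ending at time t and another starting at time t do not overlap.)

14

Greedy by earliest finish: after sorting by end time, pick each interval compatible with the last pick.
By end time: (0,2), (0,3), (4,7), (7,8), (10,11), (12,14), (18,21), (21,23).
Pick (0,2); next start ≥ 2 → (4,7); next start ≥ 7 → (7,8); next start ≥ 8 → (10,11); next start ≥ 11 → (12,14); next start ≥ 14 → (18,21); next start ≥ 21 → (21,23).
Selected: (0,2) (4,7) (7,8) (10,11) (12,14) (18,21) (21,23)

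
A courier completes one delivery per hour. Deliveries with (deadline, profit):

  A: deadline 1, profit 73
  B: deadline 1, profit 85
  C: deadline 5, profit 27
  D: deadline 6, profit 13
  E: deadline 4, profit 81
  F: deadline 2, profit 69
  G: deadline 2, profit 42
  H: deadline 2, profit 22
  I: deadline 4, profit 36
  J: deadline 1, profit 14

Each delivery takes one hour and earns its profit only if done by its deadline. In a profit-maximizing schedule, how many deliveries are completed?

By profit: B(d1,85), E(d4,81), A(d1,73), F(d2,69), G(d2,42), I(d4,36), C(d5,27), H(d2,22), J(d1,14), D(d6,13)
B→slot 1; E→slot 4; A skipped; F→slot 2; G skipped; I→slot 3; C→slot 5; H skipped; J skipped; D→slot 6.
6 of 10 scheduled.

6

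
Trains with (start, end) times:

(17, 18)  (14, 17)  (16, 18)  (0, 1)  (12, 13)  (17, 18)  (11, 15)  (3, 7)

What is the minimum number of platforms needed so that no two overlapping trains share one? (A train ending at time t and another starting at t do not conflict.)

3

The answer is the maximum number of intervals overlapping at any instant.
Events (time:±→running): 0:+→1 1:-→0 3:+→1 7:-→0 11:+→1 12:+→2 13:-→1 14:+→2 15:-→1 16:+→2 17:-→1 17:+→2 17:+→3 … peak 3.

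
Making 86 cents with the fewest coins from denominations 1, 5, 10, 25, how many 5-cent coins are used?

Use the largest denomination that fits, subtract, and repeat.
86 = 3×25 + 1×10 + 1×1
Count of 5: 0

0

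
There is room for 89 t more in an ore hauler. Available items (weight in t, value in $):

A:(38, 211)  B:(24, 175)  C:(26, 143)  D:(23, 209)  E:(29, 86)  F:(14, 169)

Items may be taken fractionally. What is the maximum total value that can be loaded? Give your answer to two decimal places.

708.47

Ratios (sorted): F 12.07, D 9.09, B 7.29, A 5.55, C 5.50, E 2.97
take F (14 @ 169); take D (23 @ 209); take B (24 @ 175); take 28/38 of A → 155.47. Capacity used 89/89.
Total value = 708.47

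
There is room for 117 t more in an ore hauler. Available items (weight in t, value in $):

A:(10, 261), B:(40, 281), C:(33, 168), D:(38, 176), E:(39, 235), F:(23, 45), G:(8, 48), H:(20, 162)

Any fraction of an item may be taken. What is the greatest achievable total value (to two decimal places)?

987.00

Sort by value per unit weight and fill in that order.
Ratios (sorted): A 26.10, H 8.10, B 7.03, E 6.03, G 6.00, C 5.09, D 4.63, F 1.96
take A (10 @ 261); take H (20 @ 162); take B (40 @ 281); take E (39 @ 235); take G (8 @ 48). Capacity used 117/117.
Total value = 987.00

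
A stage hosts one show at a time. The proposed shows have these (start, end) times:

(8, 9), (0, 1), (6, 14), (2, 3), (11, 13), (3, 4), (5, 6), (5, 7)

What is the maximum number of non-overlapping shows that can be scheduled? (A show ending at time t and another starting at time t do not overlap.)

6

Sorted by end: (0,1)  (2,3)  (3,4)  (5,6)  (5,7)  (8,9)  (11,13)  (6,14)
take (0,1); take (2,3); take (3,4); take (5,6); skip (5,7); take (8,9); take (11,13); skip (6,14).
Selected 6 shows.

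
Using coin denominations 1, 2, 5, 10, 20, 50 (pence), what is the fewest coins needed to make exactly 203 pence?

203 = 4×50 + 1×2 + 1×1
Total coins = 4 + 1 + 1 = 6

6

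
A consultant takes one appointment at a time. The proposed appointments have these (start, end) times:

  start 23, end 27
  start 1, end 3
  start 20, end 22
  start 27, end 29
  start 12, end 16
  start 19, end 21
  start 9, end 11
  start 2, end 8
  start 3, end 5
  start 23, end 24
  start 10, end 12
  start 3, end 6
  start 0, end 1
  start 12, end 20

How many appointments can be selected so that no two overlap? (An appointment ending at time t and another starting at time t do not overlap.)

Sorted by end: (0,1)  (1,3)  (3,5)  (3,6)  (2,8)  (9,11)  (10,12)  (12,16)  (12,20)  (19,21)  (20,22)  (23,24)  (23,27)  (27,29)
take (0,1); take (1,3); take (3,5); skip (3,6); take (9,11); skip (10,12); take (12,16); skip (12,20); take (19,21); skip (20,22); take (23,24); skip (23,27); take (27,29).
Selected 8 appointments.

8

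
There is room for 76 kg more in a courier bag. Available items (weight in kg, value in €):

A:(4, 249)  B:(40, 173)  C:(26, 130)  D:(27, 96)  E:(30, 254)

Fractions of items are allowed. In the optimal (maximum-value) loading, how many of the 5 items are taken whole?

3

Greedy by value/weight ratio, highest first.
Order: A (249/4=62.25) > E (254/30=8.47) > C (130/26=5.00) > B (173/40=4.33) > D (96/27=3.56)
Fill: take A (4 @ 249) → take E (30 @ 254) → take C (26 @ 130) → take 16/40 of B → 69.20; 76/76 used.
3 item(s) taken whole; one partial (take 16/40 of B).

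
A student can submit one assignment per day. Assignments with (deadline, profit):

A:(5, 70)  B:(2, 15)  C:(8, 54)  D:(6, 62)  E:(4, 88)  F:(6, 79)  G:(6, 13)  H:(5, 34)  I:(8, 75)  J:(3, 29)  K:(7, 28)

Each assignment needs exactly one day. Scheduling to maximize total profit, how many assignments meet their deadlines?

8

By profit: E(d4,88), F(d6,79), I(d8,75), A(d5,70), D(d6,62), C(d8,54), H(d5,34), J(d3,29), K(d7,28), B(d2,15), G(d6,13)
E→slot 4; F→slot 6; I→slot 8; A→slot 5; D→slot 3; C→slot 7; H→slot 2; J→slot 1; K skipped; B skipped; G skipped.
8 of 11 scheduled.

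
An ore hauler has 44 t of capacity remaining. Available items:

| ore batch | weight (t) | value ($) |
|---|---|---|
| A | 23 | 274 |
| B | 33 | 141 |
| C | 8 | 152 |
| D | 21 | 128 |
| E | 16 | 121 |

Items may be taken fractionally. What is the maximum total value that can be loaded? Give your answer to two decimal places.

524.31

Ratios (sorted): C 19.00, A 11.91, E 7.56, D 6.10, B 4.27
take C (8 @ 152); take A (23 @ 274); take 13/16 of E → 98.31. Capacity used 44/44.
Total value = 524.31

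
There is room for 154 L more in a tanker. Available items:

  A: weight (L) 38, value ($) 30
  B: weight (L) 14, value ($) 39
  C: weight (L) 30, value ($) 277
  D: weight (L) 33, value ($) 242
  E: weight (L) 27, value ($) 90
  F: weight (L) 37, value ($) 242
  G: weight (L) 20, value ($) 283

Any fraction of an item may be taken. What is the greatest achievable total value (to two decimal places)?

1153.50

Greedy by value/weight ratio, highest first.
Ratios (sorted): G 14.15, C 9.23, D 7.33, F 6.54, E 3.33, B 2.79, A 0.79
take G (20 @ 283); take C (30 @ 277); take D (33 @ 242); take F (37 @ 242); take E (27 @ 90); take 7/14 of B → 19.50. Capacity used 154/154.
Total value = 1153.50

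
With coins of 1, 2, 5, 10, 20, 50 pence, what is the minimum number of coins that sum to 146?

6

Greedy: take as many of the largest coin as possible, then repeat with the remainder.
146 − 2×50→46 − 2×20→6 − 1×5→1 − 1×1→0
Total coins = 2 + 2 + 1 + 1 = 6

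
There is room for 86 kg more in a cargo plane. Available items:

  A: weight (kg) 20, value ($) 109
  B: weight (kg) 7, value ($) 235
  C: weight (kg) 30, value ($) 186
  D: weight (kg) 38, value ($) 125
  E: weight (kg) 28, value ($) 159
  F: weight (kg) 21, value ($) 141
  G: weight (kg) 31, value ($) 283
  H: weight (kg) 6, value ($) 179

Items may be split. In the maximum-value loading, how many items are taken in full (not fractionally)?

Ratios (sorted): B 33.57, H 29.83, G 9.13, F 6.71, C 6.20, E 5.68, A 5.45, D 3.29
take B (7 @ 235); take H (6 @ 179); take G (31 @ 283); take F (21 @ 141); take 21/30 of C → 130.20. Capacity used 86/86.
4 item(s) taken whole; one partial (take 21/30 of C).

4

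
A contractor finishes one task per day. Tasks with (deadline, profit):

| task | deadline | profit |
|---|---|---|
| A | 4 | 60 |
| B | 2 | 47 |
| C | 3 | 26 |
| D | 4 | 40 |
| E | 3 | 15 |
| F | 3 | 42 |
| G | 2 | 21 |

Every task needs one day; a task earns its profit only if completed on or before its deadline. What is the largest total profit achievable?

189

By profit: A(d4,60), B(d2,47), F(d3,42), D(d4,40), C(d3,26), G(d2,21), E(d3,15)
A→slot 4; B→slot 2; F→slot 3; D→slot 1; C skipped; G skipped; E skipped.
Profit = 40 + 47 + 42 + 60 = 189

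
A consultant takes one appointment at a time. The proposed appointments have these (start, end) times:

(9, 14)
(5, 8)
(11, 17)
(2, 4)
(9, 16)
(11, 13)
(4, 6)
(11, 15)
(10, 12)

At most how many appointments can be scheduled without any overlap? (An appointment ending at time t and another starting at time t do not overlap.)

3

Greedy by earliest finish: after sorting by end time, pick each interval compatible with the last pick.
By end time: (2,4), (4,6), (5,8), (10,12), (11,13), (9,14), (11,15), (9,16), (11,17).
Pick (2,4); next start ≥ 4 → (4,6); next start ≥ 6 → (10,12).
Selected 3 appointments.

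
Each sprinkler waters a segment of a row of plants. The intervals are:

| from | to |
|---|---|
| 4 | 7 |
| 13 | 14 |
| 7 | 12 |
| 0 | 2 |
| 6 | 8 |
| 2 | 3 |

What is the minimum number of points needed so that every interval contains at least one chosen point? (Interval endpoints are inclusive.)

Sorted: [0,2] [2,3] [4,7] [6,8] [7,12] [13,14]
{[0,2],[2,3]} hit by 2; {[4,7],[6,8],[7,12]} hit by 7; {[13,14]} hit by 14.
Points: 2, 7, 14 (3 total).

3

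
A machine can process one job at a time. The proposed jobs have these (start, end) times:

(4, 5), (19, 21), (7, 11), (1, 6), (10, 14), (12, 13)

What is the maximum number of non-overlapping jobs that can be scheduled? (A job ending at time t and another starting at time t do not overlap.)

4

Order by finish time; keep every interval that doesn't clash with the previous kept one.
By end time: (4,5), (1,6), (7,11), (12,13), (10,14), (19,21).
Pick (4,5); next start ≥ 5 → (7,11); next start ≥ 11 → (12,13); next start ≥ 13 → (19,21).
Selected 4 jobs.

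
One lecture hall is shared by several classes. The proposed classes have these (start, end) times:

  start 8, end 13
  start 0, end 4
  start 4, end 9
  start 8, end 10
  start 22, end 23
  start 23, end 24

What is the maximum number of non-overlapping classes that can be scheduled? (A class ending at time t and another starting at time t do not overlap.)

4

Greedy by earliest finish: after sorting by end time, pick each interval compatible with the last pick.
By end time: (0,4), (4,9), (8,10), (8,13), (22,23), (23,24).
Pick (0,4); next start ≥ 4 → (4,9); next start ≥ 9 → (22,23); next start ≥ 23 → (23,24).
Selected 4 classes.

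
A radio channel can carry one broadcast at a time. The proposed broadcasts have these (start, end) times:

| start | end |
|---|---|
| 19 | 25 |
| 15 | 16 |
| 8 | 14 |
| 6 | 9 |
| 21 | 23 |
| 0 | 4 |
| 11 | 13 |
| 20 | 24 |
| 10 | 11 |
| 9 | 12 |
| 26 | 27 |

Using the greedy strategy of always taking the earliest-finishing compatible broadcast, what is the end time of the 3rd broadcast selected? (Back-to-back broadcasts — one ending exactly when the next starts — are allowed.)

11

Greedy by earliest finish: after sorting by end time, pick each interval compatible with the last pick.
Sorted by end: (0,4)  (6,9)  (10,11)  (9,12)  (11,13)  (8,14)  (15,16)  (21,23)  (20,24)  (19,25)  (26,27)
take (0,4); take (6,9); take (10,11); take (11,13); take (15,16); take (21,23); take (26,27).
Selected: (0,4) (6,9) (10,11) (11,13) (15,16) (21,23) (26,27)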